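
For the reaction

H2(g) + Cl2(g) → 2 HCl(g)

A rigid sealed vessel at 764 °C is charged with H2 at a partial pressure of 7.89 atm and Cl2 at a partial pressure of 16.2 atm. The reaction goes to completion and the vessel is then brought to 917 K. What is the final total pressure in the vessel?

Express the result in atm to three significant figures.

With V and T fixed, P_i ∝ n_i, so the mole ratios apply directly to partial pressures at 764 °C.
P(Cl2) required for 7.89 atm of H2 = (1/1) × 7.89 = 7.890 atm; available 16.2 atm, so H2 is limiting.
P(Cl2) remaining = 16.2 − (1/1) × 7.89 = 8.310 atm
P(gaseous products) = (2)/1 × 7.89 = 15.78 atm
P_total at 764 °C = 8.310 + 15.78 = 24.09 atm
Scaling to 917 K: P = 24.09 × 917/1037.15 = 21.30 atm

21.3 atm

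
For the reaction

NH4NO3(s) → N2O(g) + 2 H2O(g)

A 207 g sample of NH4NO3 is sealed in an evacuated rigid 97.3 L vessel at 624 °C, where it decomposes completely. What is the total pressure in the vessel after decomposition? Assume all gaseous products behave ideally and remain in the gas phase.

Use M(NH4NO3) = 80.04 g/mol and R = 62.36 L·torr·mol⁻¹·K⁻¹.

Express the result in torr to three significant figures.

4460 torr

n(NH4NO3) = 207 / 80.04 = 2.586 mol
n(gas produced) = (3/1) × 2.586 = 7.758 mol
P = nRT/V = 7.758 × 62.36 × 897.15 / 97.3 = 4461 torr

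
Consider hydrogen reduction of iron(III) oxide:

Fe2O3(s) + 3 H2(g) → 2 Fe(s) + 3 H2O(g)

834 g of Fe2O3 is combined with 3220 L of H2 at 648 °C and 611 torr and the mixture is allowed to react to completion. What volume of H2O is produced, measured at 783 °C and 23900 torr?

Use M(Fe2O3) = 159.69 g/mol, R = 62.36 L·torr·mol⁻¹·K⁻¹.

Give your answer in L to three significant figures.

43.2 L

n(Fe2O3) = 834 / 159.69 = 5.223 mol
n(H2) = PV/RT = (611 × 3220) / (62.36 × 921.15) = 34.25 mol
For 5.223 mol Fe2O3, stoichiometry requires (3/1) × 5.223 = 15.67 mol H2; 34.25 mol is available, so Fe2O3 is limiting.
n(H2O) = (3/1) × 5.223 = 15.67 mol
V(H2O) = nRT/P = 15.67 × 62.36 × 1056.15 / 23900 = 43.18 L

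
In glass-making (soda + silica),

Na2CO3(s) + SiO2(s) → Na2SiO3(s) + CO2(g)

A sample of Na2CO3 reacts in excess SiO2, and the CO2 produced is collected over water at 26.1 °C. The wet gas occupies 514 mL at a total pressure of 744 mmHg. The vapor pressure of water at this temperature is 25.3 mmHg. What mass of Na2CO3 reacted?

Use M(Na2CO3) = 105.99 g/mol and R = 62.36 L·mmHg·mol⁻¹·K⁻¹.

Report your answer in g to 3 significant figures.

2.10 g

P(CO2) = 744 − 25.3 = 718.7 mmHg
n(CO2) = PV/RT = (718.7 × 0.5140) / (62.36 × 299.25) = 0.01980 mol
n(Na2CO3) = (1/1) × 0.01980 = 0.01980 mol
m(Na2CO3) = 0.01980 × 105.99 = 2.099 g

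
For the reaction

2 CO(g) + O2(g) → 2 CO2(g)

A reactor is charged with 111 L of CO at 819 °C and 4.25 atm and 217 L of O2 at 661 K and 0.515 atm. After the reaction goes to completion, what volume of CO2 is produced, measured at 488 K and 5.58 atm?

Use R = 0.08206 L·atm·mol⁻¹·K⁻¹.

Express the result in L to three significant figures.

n(CO) = PV/RT = (4.25 × 111) / (0.08206 × 1092.15) = 5.264 mol
n(O2) = PV/RT = (0.515 × 217) / (0.08206 × 661) = 2.060 mol
For 5.264 mol CO, stoichiometry requires (1/2) × 5.264 = 2.632 mol O2; 2.060 mol is available, so O2 is limiting.
n(CO2) = (2/1) × 2.060 = 4.120 mol
V(CO2) = nRT/P = 4.120 × 0.08206 × 488 / 5.58 = 29.57 L

29.6 L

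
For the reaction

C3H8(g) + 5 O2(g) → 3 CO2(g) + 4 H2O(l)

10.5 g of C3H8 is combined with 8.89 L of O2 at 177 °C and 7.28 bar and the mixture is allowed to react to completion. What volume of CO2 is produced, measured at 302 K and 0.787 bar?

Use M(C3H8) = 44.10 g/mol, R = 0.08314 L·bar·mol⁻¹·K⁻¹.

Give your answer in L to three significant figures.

n(C3H8) = 10.5 / 44.10 = 0.2381 mol
n(O2) = PV/RT = (7.28 × 8.89) / (0.08314 × 450.15) = 1.729 mol
For 0.2381 mol C3H8, stoichiometry requires (5/1) × 0.2381 = 1.191 mol O2; 1.729 mol is available, so C3H8 is limiting.
n(CO2) = (3/1) × 0.2381 = 0.7143 mol
V(CO2) = nRT/P = 0.7143 × 0.08314 × 302 / 0.787 = 22.79 L

22.8 L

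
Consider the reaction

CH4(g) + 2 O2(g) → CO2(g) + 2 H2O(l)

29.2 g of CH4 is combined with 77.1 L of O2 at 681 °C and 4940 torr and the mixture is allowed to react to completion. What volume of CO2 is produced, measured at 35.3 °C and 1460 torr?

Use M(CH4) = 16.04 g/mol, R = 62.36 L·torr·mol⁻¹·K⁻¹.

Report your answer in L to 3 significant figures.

n(CH4) = 29.2 / 16.04 = 1.820 mol
n(O2) = PV/RT = (4940 × 77.1) / (62.36 × 954.15) = 6.401 mol
For 1.820 mol CH4, stoichiometry requires (2/1) × 1.820 = 3.640 mol O2; 6.401 mol is available, so CH4 is limiting.
n(CO2) = (1/1) × 1.820 = 1.820 mol
V(CO2) = nRT/P = 1.820 × 62.36 × 308.45 / 1460 = 23.98 L

24.0 L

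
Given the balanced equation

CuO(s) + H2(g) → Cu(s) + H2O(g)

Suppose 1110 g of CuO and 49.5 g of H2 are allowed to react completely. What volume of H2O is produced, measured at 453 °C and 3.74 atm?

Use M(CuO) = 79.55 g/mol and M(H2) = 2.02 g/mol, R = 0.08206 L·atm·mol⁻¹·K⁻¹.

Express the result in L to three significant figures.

n(CuO) = 1110 / 79.55 = 13.95 mol
n(H2) = 49.5 / 2.02 = 24.50 mol
For 13.95 mol CuO, stoichiometry requires (1/1) × 13.95 = 13.95 mol H2; 24.50 mol is available, so CuO is limiting.
n(H2O) = (1/1) × 13.95 = 13.95 mol
V(H2O) = nRT/P = 13.95 × 0.08206 × 726.15 / 3.74 = 222.3 L

222 L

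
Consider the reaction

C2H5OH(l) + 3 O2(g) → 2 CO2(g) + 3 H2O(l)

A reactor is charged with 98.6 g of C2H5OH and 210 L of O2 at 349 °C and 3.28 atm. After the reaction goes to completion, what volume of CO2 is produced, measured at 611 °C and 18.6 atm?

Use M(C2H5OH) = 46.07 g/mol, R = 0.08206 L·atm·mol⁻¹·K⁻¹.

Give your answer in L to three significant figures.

n(C2H5OH) = 98.6 / 46.07 = 2.140 mol
n(O2) = PV/RT = (3.28 × 210) / (0.08206 × 622.15) = 13.49 mol
For 2.140 mol C2H5OH, stoichiometry requires (3/1) × 2.140 = 6.420 mol O2; 13.49 mol is available, so C2H5OH is limiting.
n(CO2) = (2/1) × 2.140 = 4.280 mol
V(CO2) = nRT/P = 4.280 × 0.08206 × 884.15 / 18.6 = 16.70 L

16.7 L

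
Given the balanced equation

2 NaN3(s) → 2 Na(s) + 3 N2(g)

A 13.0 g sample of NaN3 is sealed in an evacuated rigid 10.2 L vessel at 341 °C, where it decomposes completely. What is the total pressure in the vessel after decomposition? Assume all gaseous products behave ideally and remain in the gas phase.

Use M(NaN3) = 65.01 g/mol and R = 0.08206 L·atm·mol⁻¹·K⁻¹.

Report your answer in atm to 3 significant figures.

n(NaN3) = 13.0 / 65.01 = 0.2000 mol
n(gas produced) = (3/2) × 0.2000 = 0.3000 mol
P = nRT/V = 0.3000 × 0.08206 × 614.15 / 10.2 = 1.482 atm

1.48 atm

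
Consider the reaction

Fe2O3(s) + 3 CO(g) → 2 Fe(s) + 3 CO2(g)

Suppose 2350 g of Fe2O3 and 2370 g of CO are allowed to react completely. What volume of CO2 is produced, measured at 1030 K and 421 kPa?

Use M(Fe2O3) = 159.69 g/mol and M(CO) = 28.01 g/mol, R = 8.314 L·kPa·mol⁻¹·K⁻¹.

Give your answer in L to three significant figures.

n(Fe2O3) = 2350 / 159.69 = 14.72 mol
n(CO) = 2370 / 28.01 = 84.61 mol
For 14.72 mol Fe2O3, stoichiometry requires (3/1) × 14.72 = 44.16 mol CO; 84.61 mol is available, so Fe2O3 is limiting.
n(CO2) = (3/1) × 14.72 = 44.16 mol
V(CO2) = nRT/P = 44.16 × 8.314 × 1030 / 421 = 898.2 L

898 L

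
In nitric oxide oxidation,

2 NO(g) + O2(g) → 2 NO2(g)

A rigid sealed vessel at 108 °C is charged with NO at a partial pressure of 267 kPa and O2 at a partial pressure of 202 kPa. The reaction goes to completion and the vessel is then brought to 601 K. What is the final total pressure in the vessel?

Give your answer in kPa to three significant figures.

Because the vessel is rigid and T is held at 108 °C, work the stoichiometry in partial pressures (P_i = n_iRT/V).
P(O2) required for 267 kPa of NO = (1/2) × 267 = 133.5 kPa; available 202 kPa, so NO is limiting.
P(O2) remaining = 202 − (1/2) × 267 = 68.50 kPa
P(gaseous products) = (2)/2 × 267 = 267.0 kPa
P_total at 108 °C = 68.50 + 267.0 = 335.5 kPa
Scaling to 601 K: P = 335.5 × 601/381.15 = 529.0 kPa

529 kPa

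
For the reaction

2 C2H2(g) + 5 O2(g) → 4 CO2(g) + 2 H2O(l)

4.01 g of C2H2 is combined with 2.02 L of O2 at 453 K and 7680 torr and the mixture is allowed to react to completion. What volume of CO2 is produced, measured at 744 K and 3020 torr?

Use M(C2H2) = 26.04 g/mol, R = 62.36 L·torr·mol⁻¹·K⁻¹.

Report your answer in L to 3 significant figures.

4.73 L

n(C2H2) = 4.01 / 26.04 = 0.1540 mol
n(O2) = PV/RT = (7680 × 2.02) / (62.36 × 453) = 0.5492 mol
For 0.1540 mol C2H2, stoichiometry requires (5/2) × 0.1540 = 0.3850 mol O2; 0.5492 mol is available, so C2H2 is limiting.
n(CO2) = (4/2) × 0.1540 = 0.3080 mol
V(CO2) = nRT/P = 0.3080 × 62.36 × 744 / 3020 = 4.732 L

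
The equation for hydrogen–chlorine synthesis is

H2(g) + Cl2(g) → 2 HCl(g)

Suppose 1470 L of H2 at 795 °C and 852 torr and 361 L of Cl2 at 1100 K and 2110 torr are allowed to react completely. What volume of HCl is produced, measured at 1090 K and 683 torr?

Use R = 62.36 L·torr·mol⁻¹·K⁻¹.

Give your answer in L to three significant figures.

n(H2) = PV/RT = (852 × 1470) / (62.36 × 1068.15) = 18.80 mol
n(Cl2) = PV/RT = (2110 × 361) / (62.36 × 1100) = 11.10 mol
For 18.80 mol H2, stoichiometry requires (1/1) × 18.80 = 18.80 mol Cl2; 11.10 mol is available, so Cl2 is limiting.
n(HCl) = (2/1) × 11.10 = 22.20 mol
V(HCl) = nRT/P = 22.20 × 62.36 × 1090 / 683 = 2209 L

2210 L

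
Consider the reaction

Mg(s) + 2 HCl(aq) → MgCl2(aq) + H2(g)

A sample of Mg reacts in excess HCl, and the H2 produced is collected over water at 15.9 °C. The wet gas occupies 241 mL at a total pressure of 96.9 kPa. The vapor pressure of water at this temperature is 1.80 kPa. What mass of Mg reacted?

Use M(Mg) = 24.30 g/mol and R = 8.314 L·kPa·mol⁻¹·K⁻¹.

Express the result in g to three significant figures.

P(H2) = 96.9 − 1.80 = 95.10 kPa
n(H2) = PV/RT = (95.10 × 0.2410) / (8.314 × 289.05) = 0.009537 mol
n(Mg) = (1/1) × 0.009537 = 0.009537 mol
m(Mg) = 0.009537 × 24.30 = 0.2317 g

0.232 g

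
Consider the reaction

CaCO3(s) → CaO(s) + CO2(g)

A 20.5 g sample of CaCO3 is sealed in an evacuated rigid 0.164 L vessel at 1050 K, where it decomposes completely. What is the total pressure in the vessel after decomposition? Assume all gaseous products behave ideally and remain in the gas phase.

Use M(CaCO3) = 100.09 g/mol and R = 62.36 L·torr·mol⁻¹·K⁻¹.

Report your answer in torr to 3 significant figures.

81800 torr

n(CaCO3) = 20.5 / 100.09 = 0.2048 mol
n(gas produced) = (1/1) × 0.2048 = 0.2048 mol
P = nRT/V = 0.2048 × 62.36 × 1050 / 0.164 = 81770 torr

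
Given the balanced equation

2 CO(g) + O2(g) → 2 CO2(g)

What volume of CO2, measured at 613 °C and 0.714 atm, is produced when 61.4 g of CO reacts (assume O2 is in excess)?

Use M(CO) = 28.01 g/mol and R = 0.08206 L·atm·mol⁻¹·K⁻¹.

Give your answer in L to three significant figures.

223 L

n(CO) = 61.40 / 28.01 = 2.192 mol
n(CO2) = (2/2) × 2.192 = 2.192 mol
V = nRT/P = 2.192 × 0.08206 × 886.15 / 0.714 = 223.2 L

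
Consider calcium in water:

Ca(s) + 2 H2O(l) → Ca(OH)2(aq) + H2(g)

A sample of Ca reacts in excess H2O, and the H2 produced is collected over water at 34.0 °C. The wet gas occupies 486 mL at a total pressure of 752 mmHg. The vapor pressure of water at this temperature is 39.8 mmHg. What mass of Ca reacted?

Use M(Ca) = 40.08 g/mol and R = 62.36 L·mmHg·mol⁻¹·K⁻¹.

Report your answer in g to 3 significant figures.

0.724 g

P(H2) = 752 − 39.8 = 712.2 mmHg
n(H2) = PV/RT = (712.2 × 0.4860) / (62.36 × 307.15) = 0.01807 mol
n(Ca) = (1/1) × 0.01807 = 0.01807 mol
m(Ca) = 0.01807 × 40.08 = 0.7242 g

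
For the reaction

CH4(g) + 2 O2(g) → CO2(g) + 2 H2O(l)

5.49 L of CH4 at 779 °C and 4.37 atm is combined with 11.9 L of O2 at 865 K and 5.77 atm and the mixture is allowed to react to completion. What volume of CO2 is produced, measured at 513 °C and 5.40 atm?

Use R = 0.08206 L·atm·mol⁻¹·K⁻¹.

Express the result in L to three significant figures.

3.32 L

n(CH4) = PV/RT = (4.37 × 5.49) / (0.08206 × 1052.15) = 0.2779 mol
n(O2) = PV/RT = (5.77 × 11.9) / (0.08206 × 865) = 0.9673 mol
For 0.2779 mol CH4, stoichiometry requires (2/1) × 0.2779 = 0.5558 mol O2; 0.9673 mol is available, so CH4 is limiting.
n(CO2) = (1/1) × 0.2779 = 0.2779 mol
V(CO2) = nRT/P = 0.2779 × 0.08206 × 786.15 / 5.40 = 3.320 L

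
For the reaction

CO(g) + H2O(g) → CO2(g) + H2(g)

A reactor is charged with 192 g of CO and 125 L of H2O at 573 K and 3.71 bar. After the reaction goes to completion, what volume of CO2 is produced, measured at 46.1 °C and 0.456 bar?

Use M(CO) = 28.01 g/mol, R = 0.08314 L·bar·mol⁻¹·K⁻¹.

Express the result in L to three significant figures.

n(CO) = 192 / 28.01 = 6.855 mol
n(H2O) = PV/RT = (3.71 × 125) / (0.08314 × 573) = 9.735 mol
For 6.855 mol CO, stoichiometry requires (1/1) × 6.855 = 6.855 mol H2O; 9.735 mol is available, so CO is limiting.
n(CO2) = (1/1) × 6.855 = 6.855 mol
V(CO2) = nRT/P = 6.855 × 0.08314 × 319.25 / 0.456 = 399.0 L

399 L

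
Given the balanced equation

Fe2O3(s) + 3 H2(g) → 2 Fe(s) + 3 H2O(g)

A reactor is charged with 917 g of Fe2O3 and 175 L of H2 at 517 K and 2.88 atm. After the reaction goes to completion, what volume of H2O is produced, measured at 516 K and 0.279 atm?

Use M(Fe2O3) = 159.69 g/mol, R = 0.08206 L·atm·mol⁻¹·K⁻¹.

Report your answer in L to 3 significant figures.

1800 L

n(Fe2O3) = 917 / 159.69 = 5.742 mol
n(H2) = PV/RT = (2.88 × 175) / (0.08206 × 517) = 11.88 mol
For 5.742 mol Fe2O3, stoichiometry requires (3/1) × 5.742 = 17.23 mol H2; 11.88 mol is available, so H2 is limiting.
n(H2O) = (3/3) × 11.88 = 11.88 mol
V(H2O) = nRT/P = 11.88 × 0.08206 × 516 / 0.279 = 1803 L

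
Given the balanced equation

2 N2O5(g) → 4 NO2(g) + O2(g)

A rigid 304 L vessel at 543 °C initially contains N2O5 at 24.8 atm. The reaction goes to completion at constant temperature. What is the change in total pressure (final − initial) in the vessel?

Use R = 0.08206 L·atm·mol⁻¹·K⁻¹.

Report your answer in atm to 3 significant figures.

Rigid vessel, constant T ⇒ P scales with total gas moles (2 → 5).
P_final = (5/2) × 24.8 = 62.00 atm; ΔP = 62.00 − 24.8 = 37.20 atm

37.2 atm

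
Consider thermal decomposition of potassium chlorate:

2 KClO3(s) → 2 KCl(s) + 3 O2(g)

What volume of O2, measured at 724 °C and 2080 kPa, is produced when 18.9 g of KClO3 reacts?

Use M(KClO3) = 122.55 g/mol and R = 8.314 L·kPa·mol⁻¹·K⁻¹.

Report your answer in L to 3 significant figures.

n(KClO3) = 18.90 / 122.55 = 0.1542 mol
n(O2) = (3/2) × 0.1542 = 0.2313 mol
V = nRT/P = 0.2313 × 8.314 × 997.15 / 2080 = 0.9219 L

0.922 L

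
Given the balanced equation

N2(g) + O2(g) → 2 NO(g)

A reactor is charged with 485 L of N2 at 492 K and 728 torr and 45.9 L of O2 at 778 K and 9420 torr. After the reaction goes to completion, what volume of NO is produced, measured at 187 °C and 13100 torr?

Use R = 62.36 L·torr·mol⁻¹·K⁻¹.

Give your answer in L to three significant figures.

n(N2) = PV/RT = (728 × 485) / (62.36 × 492) = 11.51 mol
n(O2) = PV/RT = (9420 × 45.9) / (62.36 × 778) = 8.912 mol
For 11.51 mol N2, stoichiometry requires (1/1) × 11.51 = 11.51 mol O2; 8.912 mol is available, so O2 is limiting.
n(NO) = (2/1) × 8.912 = 17.82 mol
V(NO) = nRT/P = 17.82 × 62.36 × 460.15 / 13100 = 39.03 L

39.0 L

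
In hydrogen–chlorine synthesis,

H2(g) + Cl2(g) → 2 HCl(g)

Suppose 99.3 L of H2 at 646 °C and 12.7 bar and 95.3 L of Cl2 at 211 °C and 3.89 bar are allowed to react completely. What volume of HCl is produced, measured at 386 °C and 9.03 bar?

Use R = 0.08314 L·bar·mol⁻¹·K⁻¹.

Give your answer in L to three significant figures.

112 L

n(H2) = PV/RT = (12.7 × 99.3) / (0.08314 × 919.15) = 16.50 mol
n(Cl2) = PV/RT = (3.89 × 95.3) / (0.08314 × 484.15) = 9.210 mol
For 16.50 mol H2, stoichiometry requires (1/1) × 16.50 = 16.50 mol Cl2; 9.210 mol is available, so Cl2 is limiting.
n(HCl) = (2/1) × 9.210 = 18.42 mol
V(HCl) = nRT/P = 18.42 × 0.08314 × 659.15 / 9.03 = 111.8 L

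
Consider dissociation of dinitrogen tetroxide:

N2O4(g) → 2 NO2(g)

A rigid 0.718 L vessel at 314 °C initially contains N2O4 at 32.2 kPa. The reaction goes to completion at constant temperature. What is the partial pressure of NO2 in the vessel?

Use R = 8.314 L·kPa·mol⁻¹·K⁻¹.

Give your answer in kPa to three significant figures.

n(N2O4)₀ = PV/RT = (32.2 × 0.718) / (8.314 × 587.15) = 0.004736 mol
n(NO2) = (2/1) × 0.004736 = 0.009472 mol
P(NO2) = nRT/V = 0.009472 × 8.314 × 587.15 / 0.718 = 64.40 kPa

64.4 kPa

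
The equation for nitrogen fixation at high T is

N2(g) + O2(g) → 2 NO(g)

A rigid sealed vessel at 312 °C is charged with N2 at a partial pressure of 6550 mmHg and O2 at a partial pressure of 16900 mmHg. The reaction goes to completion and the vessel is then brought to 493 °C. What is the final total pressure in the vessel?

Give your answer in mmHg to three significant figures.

30700 mmHg

At constant V, partial pressures at 312 °C are proportional to moles, so apply stoichiometry directly to pressures.
P(O2) required for 6550 mmHg of N2 = (1/1) × 6550 = 6550 mmHg; available 16900 mmHg, so N2 is limiting.
P(O2) remaining = 16900 − (1/1) × 6550 = 10350 mmHg
P(gaseous products) = (2)/1 × 6550 = 13100 mmHg
P_total at 312 °C = 10350 + 13100 = 23450 mmHg
Scaling to 493 °C: P = 23450 × 766.15/585.15 = 30700 mmHg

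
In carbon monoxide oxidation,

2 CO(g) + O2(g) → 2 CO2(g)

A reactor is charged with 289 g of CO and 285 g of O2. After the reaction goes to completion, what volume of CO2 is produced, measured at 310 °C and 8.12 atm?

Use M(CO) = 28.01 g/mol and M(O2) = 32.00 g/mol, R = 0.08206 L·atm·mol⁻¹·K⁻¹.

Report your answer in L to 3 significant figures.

n(CO) = 289 / 28.01 = 10.32 mol
n(O2) = 285 / 32.00 = 8.906 mol
For 10.32 mol CO, stoichiometry requires (1/2) × 10.32 = 5.160 mol O2; 8.906 mol is available, so CO is limiting.
n(CO2) = (2/2) × 10.32 = 10.32 mol
V(CO2) = nRT/P = 10.32 × 0.08206 × 583.15 / 8.12 = 60.82 L

60.8 L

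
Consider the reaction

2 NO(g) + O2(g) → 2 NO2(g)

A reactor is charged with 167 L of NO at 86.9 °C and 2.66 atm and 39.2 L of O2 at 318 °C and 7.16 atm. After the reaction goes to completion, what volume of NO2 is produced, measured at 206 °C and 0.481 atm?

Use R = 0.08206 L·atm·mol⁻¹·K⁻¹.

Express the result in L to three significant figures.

n(NO) = PV/RT = (2.66 × 167) / (0.08206 × 360.05) = 15.04 mol
n(O2) = PV/RT = (7.16 × 39.2) / (0.08206 × 591.15) = 5.786 mol
For 15.04 mol NO, stoichiometry requires (1/2) × 15.04 = 7.520 mol O2; 5.786 mol is available, so O2 is limiting.
n(NO2) = (2/1) × 5.786 = 11.57 mol
V(NO2) = nRT/P = 11.57 × 0.08206 × 479.15 / 0.481 = 945.8 L

946 L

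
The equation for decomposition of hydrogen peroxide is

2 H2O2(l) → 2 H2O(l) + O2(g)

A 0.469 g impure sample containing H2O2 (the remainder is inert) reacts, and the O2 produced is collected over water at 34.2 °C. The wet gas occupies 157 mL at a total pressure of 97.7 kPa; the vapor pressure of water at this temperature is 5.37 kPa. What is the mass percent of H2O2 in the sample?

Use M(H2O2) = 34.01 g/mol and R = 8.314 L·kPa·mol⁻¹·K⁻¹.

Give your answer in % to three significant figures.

82.3 %

P(O2) = 97.7 − 5.37 = 92.33 kPa
n(O2) = PV/RT = (92.33 × 0.1570) / (8.314 × 307.35) = 0.005673 mol
n(H2O2) = (2/1) × 0.005673 = 0.01135 mol
m(H2O2) = 0.01135 × 34.01 = 0.3860 g
%H2O2 = 0.3860 / 0.469 × 100 = 82.30%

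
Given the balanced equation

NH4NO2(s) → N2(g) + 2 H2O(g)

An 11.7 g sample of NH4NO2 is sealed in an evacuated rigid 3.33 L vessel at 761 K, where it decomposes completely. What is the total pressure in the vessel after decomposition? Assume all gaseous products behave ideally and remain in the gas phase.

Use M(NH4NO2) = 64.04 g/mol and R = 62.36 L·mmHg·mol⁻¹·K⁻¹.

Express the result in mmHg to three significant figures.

n(NH4NO2) = 11.7 / 64.04 = 0.1827 mol
n(gas produced) = (3/1) × 0.1827 = 0.5481 mol
P = nRT/V = 0.5481 × 62.36 × 761 / 3.33 = 7811 mmHg

7810 mmHg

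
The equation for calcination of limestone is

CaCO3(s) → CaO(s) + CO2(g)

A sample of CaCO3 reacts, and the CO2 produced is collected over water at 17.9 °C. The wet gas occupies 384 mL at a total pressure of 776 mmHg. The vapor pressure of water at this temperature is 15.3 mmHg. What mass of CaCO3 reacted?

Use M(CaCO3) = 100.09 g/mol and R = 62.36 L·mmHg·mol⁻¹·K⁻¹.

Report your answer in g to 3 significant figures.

1.61 g

P(CO2) = 776 − 15.3 = 760.7 mmHg
n(CO2) = PV/RT = (760.7 × 0.3840) / (62.36 × 291.05) = 0.01609 mol
n(CaCO3) = (1/1) × 0.01609 = 0.01609 mol
m(CaCO3) = 0.01609 × 100.09 = 1.610 g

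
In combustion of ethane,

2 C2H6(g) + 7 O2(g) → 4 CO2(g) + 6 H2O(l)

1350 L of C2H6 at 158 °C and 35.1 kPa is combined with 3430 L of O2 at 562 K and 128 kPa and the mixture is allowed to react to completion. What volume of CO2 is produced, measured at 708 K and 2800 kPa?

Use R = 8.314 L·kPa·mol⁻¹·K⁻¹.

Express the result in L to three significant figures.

55.6 L

n(C2H6) = PV/RT = (35.1 × 1350) / (8.314 × 431.15) = 13.22 mol
n(O2) = PV/RT = (128 × 3430) / (8.314 × 562) = 93.96 mol
For 13.22 mol C2H6, stoichiometry requires (7/2) × 13.22 = 46.27 mol O2; 93.96 mol is available, so C2H6 is limiting.
n(CO2) = (4/2) × 13.22 = 26.44 mol
V(CO2) = nRT/P = 26.44 × 8.314 × 708 / 2800 = 55.58 L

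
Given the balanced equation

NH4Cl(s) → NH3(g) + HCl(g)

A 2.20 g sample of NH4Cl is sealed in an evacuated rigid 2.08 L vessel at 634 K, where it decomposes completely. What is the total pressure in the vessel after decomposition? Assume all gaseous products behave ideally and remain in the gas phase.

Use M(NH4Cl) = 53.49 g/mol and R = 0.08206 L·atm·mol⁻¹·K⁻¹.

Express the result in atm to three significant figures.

n(NH4Cl) = 2.20 / 53.49 = 0.04113 mol
n(gas produced) = (2/1) × 0.04113 = 0.08226 mol
P = nRT/V = 0.08226 × 0.08206 × 634 / 2.08 = 2.058 atm

2.06 atm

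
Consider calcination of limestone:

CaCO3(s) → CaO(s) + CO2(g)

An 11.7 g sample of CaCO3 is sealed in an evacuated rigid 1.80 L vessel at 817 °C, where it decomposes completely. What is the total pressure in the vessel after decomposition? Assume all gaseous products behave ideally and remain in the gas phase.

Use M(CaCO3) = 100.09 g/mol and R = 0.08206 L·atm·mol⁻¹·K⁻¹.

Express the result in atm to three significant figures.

n(CaCO3) = 11.7 / 100.09 = 0.1169 mol
n(gas produced) = (1/1) × 0.1169 = 0.1169 mol
P = nRT/V = 0.1169 × 0.08206 × 1090.15 / 1.80 = 5.810 atm

5.81 atm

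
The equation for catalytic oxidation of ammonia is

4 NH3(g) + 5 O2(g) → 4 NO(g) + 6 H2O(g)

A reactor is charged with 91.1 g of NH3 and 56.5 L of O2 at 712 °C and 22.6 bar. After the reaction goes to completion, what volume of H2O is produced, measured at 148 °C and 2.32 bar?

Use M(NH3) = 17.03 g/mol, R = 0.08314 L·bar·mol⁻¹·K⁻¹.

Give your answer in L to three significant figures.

n(NH3) = 91.1 / 17.03 = 5.349 mol
n(O2) = PV/RT = (22.6 × 56.5) / (0.08314 × 985.15) = 15.59 mol
For 5.349 mol NH3, stoichiometry requires (5/4) × 5.349 = 6.686 mol O2; 15.59 mol is available, so NH3 is limiting.
n(H2O) = (6/4) × 5.349 = 8.024 mol
V(H2O) = nRT/P = 8.024 × 0.08314 × 421.15 / 2.32 = 121.1 L

121 L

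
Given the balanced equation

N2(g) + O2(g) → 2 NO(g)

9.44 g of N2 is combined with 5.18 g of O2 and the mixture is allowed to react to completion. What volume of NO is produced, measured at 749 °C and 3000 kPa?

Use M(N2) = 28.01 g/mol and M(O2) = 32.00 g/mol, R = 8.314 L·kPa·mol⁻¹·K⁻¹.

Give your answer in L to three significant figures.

0.917 L

n(N2) = 9.44 / 28.01 = 0.3370 mol
n(O2) = 5.18 / 32.00 = 0.1619 mol
For 0.3370 mol N2, stoichiometry requires (1/1) × 0.3370 = 0.3370 mol O2; 0.1619 mol is available, so O2 is limiting.
n(NO) = (2/1) × 0.1619 = 0.3238 mol
V(NO) = nRT/P = 0.3238 × 8.314 × 1022.15 / 3000 = 0.9172 L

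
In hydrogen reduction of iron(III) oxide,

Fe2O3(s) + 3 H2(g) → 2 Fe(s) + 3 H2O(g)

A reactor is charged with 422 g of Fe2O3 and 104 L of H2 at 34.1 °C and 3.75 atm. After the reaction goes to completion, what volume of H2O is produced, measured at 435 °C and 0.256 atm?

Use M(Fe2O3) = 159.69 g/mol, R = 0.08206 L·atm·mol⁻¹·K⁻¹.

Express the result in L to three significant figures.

1800 L

n(Fe2O3) = 422 / 159.69 = 2.643 mol
n(H2) = PV/RT = (3.75 × 104) / (0.08206 × 307.25) = 15.47 mol
For 2.643 mol Fe2O3, stoichiometry requires (3/1) × 2.643 = 7.929 mol H2; 15.47 mol is available, so Fe2O3 is limiting.
n(H2O) = (3/1) × 2.643 = 7.929 mol
V(H2O) = nRT/P = 7.929 × 0.08206 × 708.15 / 0.256 = 1800 L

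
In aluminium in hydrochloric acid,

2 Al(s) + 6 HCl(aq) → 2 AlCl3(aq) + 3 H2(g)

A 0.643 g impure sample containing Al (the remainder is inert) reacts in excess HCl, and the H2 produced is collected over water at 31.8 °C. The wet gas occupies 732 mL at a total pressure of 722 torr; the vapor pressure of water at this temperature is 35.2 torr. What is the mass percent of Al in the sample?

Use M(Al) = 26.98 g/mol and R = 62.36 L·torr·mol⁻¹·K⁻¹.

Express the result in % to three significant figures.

74.0 %

P(H2) = 722 − 35.2 = 686.8 torr
n(H2) = PV/RT = (686.8 × 0.7320) / (62.36 × 304.95) = 0.02644 mol
n(Al) = (2/3) × 0.02644 = 0.01763 mol
m(Al) = 0.01763 × 26.98 = 0.4757 g
%Al = 0.4757 / 0.643 × 100 = 73.98%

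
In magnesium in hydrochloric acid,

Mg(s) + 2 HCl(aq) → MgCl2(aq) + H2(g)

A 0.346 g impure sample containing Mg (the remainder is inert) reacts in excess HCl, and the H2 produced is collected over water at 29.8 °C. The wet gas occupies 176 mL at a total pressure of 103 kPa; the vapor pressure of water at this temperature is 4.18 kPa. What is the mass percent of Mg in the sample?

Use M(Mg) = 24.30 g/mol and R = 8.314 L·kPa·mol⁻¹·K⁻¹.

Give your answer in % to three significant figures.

48.5 %

P(H2) = 103 − 4.18 = 98.82 kPa
n(H2) = PV/RT = (98.82 × 0.1760) / (8.314 × 302.95) = 0.006905 mol
n(Mg) = (1/1) × 0.006905 = 0.006905 mol
m(Mg) = 0.006905 × 24.30 = 0.1678 g
%Mg = 0.1678 / 0.346 × 100 = 48.50%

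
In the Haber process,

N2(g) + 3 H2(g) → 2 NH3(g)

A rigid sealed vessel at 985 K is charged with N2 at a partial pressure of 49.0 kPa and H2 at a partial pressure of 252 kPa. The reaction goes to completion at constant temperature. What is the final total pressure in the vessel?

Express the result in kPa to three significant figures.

203 kPa

With V and T fixed, P_i ∝ n_i, so the mole ratios apply directly to partial pressures at 985 K.
P(H2) required for 49.0 kPa of N2 = (3/1) × 49.0 = 147.0 kPa; available 252 kPa, so N2 is limiting.
P(H2) remaining = 252 − (3/1) × 49.0 = 105.0 kPa
P(gaseous products) = (2)/1 × 49.0 = 98.00 kPa
P_total at 985 K = 105.0 + 98.00 = 203.0 kPa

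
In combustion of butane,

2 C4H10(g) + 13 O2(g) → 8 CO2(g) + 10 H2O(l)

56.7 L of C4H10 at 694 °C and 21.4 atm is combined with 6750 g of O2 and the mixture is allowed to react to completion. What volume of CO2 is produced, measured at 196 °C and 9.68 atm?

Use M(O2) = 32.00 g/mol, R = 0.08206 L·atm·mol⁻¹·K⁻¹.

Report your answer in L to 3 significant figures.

243 L

n(C4H10) = PV/RT = (21.4 × 56.7) / (0.08206 × 967.15) = 15.29 mol
n(O2) = 6750 / 32.00 = 210.9 mol
For 15.29 mol C4H10, stoichiometry requires (13/2) × 15.29 = 99.38 mol O2; 210.9 mol is available, so C4H10 is limiting.
n(CO2) = (8/2) × 15.29 = 61.16 mol
V(CO2) = nRT/P = 61.16 × 0.08206 × 469.15 / 9.68 = 243.2 L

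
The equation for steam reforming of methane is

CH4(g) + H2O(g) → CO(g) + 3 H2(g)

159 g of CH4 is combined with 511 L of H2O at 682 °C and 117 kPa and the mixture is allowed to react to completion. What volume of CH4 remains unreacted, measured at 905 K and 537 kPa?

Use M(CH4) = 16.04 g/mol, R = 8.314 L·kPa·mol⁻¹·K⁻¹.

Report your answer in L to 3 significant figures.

n(CH4) = 159 / 16.04 = 9.913 mol
n(H2O) = PV/RT = (117 × 511) / (8.314 × 955.15) = 7.529 mol
For 9.913 mol CH4, stoichiometry requires (1/1) × 9.913 = 9.913 mol H2O; 7.529 mol is available, so H2O is limiting.
n(CH4) consumed = (1/1) × 7.529 = 7.529 mol; remaining = 9.913 − 7.529 = 2.384 mol
V(CH4) = nRT/P = 2.384 × 8.314 × 905 / 537 = 33.40 L

33.4 L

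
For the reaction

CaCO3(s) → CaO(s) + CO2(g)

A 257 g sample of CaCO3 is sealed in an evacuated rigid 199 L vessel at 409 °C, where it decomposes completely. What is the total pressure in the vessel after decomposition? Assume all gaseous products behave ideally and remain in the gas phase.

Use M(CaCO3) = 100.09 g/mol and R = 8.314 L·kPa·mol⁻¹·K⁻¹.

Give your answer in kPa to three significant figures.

n(CaCO3) = 257 / 100.09 = 2.568 mol
n(gas produced) = (1/1) × 2.568 = 2.568 mol
P = nRT/V = 2.568 × 8.314 × 682.15 / 199 = 73.19 kPa

73.2 kPa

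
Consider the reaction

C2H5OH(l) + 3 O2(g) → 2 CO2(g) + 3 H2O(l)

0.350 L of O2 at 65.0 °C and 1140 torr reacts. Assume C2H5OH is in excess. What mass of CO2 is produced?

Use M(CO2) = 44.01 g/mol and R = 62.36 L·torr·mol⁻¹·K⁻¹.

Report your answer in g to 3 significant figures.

0.555 g

n(O2) = PV/RT = (1140 × 0.350) / (62.36 × 338.15) = 0.01892 mol
n(CO2) = (2/3) × 0.01892 = 0.01261 mol
m(CO2) = 0.01261 × 44.01 = 0.5550 g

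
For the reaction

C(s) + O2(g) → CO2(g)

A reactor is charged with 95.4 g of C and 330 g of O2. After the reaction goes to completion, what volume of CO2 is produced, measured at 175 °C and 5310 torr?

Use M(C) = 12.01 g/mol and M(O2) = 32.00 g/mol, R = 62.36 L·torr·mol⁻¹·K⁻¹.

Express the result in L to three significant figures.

n(C) = 95.4 / 12.01 = 7.943 mol
n(O2) = 330 / 32.00 = 10.31 mol
For 7.943 mol C, stoichiometry requires (1/1) × 7.943 = 7.943 mol O2; 10.31 mol is available, so C is limiting.
n(CO2) = (1/1) × 7.943 = 7.943 mol
V(CO2) = nRT/P = 7.943 × 62.36 × 448.15 / 5310 = 41.80 L

41.8 L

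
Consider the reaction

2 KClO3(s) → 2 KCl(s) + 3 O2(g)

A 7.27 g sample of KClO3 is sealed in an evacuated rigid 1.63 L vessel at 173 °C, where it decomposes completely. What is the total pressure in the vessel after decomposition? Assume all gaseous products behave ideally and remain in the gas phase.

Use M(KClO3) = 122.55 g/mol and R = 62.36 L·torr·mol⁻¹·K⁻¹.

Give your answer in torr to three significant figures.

1520 torr

n(KClO3) = 7.27 / 122.55 = 0.05932 mol
n(gas produced) = (3/2) × 0.05932 = 0.08898 mol
P = nRT/V = 0.08898 × 62.36 × 446.15 / 1.63 = 1519 torr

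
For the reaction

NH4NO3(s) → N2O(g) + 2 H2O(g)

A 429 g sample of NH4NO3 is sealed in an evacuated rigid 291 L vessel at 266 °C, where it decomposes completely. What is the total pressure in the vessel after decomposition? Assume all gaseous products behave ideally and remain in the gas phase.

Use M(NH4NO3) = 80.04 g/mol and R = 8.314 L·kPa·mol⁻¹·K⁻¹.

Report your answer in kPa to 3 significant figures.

248 kPa

n(NH4NO3) = 429 / 80.04 = 5.360 mol
n(gas produced) = (3/1) × 5.360 = 16.08 mol
P = nRT/V = 16.08 × 8.314 × 539.15 / 291 = 247.7 kPa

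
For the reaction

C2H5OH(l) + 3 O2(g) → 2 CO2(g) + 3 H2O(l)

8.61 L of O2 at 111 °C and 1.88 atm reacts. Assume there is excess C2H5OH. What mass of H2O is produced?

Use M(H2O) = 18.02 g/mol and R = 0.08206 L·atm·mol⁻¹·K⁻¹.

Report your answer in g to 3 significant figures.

9.25 g

n(O2) = PV/RT = (1.88 × 8.61) / (0.08206 × 384.15) = 0.5135 mol
n(H2O) = (3/3) × 0.5135 = 0.5135 mol
m(H2O) = 0.5135 × 18.02 = 9.253 g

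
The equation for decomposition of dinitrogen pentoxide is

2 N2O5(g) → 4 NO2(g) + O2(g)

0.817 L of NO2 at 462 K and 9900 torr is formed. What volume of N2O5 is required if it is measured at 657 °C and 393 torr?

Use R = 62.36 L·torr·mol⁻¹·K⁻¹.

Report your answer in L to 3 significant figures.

20.7 L

n(NO2) = PV/RT = (9900 × 0.817) / (62.36 × 462) = 0.2807 mol
n(N2O5) = (2/4) × 0.2807 = 0.1404 mol
V = nRT/P = 0.1404 × 62.36 × 930.15 / 393 = 20.72 L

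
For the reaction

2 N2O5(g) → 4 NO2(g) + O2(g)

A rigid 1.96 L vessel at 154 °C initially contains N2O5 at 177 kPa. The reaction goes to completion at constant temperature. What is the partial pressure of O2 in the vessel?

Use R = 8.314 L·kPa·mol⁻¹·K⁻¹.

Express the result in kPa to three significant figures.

n(N2O5)₀ = PV/RT = (177 × 1.96) / (8.314 × 427.15) = 0.09769 mol
n(O2) = (1/2) × 0.09769 = 0.04884 mol
P(O2) = nRT/V = 0.04884 × 8.314 × 427.15 / 1.96 = 88.49 kPa

88.5 kPa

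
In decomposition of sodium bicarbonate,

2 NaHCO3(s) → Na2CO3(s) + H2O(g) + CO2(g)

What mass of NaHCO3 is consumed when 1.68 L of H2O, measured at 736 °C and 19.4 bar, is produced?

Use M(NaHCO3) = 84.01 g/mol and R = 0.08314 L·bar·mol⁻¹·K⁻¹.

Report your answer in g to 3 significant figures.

n(H2O) = PV/RT = (19.4 × 1.68) / (0.08314 × 1009.15) = 0.3885 mol
n(NaHCO3) = (2/1) × 0.3885 = 0.7770 mol
m(NaHCO3) = 0.7770 × 84.01 = 65.28 g

65.3 g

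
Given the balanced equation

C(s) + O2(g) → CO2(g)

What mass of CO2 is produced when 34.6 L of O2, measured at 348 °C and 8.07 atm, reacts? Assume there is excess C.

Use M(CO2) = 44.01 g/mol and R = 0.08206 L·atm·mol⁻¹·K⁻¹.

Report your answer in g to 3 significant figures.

n(O2) = PV/RT = (8.07 × 34.6) / (0.08206 × 621.15) = 5.478 mol
n(CO2) = (1/1) × 5.478 = 5.478 mol
m(CO2) = 5.478 × 44.01 = 241.1 g

241 g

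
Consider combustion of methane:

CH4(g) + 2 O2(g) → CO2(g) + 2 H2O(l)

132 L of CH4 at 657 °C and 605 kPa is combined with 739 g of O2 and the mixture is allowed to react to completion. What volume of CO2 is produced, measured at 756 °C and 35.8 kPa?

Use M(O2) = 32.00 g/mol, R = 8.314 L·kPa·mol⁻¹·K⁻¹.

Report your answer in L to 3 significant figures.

n(CH4) = PV/RT = (605 × 132) / (8.314 × 930.15) = 10.33 mol
n(O2) = 739 / 32.00 = 23.09 mol
For 10.33 mol CH4, stoichiometry requires (2/1) × 10.33 = 20.66 mol O2; 23.09 mol is available, so CH4 is limiting.
n(CO2) = (1/1) × 10.33 = 10.33 mol
V(CO2) = nRT/P = 10.33 × 8.314 × 1029.15 / 35.8 = 2469 L

2470 L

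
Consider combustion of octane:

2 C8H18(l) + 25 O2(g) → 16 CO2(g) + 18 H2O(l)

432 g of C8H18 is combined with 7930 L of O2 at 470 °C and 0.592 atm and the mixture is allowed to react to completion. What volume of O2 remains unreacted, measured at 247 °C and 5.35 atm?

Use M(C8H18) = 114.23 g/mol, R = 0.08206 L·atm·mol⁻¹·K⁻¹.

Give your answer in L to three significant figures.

n(C8H18) = 432 / 114.23 = 3.782 mol
n(O2) = PV/RT = (0.592 × 7930) / (0.08206 × 743.15) = 76.98 mol
For 3.782 mol C8H18, stoichiometry requires (25/2) × 3.782 = 47.27 mol O2; 76.98 mol is available, so C8H18 is limiting.
n(O2) consumed = (25/2) × 3.782 = 47.27 mol; remaining = 76.98 − 47.27 = 29.71 mol
V(O2) = nRT/P = 29.71 × 0.08206 × 520.15 / 5.35 = 237.0 L

237 L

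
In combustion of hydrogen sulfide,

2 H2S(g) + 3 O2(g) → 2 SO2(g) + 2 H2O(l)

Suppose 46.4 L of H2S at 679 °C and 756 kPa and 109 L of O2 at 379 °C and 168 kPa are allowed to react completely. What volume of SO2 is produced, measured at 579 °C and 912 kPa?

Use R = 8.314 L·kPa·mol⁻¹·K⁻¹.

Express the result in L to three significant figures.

n(H2S) = PV/RT = (756 × 46.4) / (8.314 × 952.15) = 4.431 mol
n(O2) = PV/RT = (168 × 109) / (8.314 × 652.15) = 3.377 mol
For 4.431 mol H2S, stoichiometry requires (3/2) × 4.431 = 6.646 mol O2; 3.377 mol is available, so O2 is limiting.
n(SO2) = (2/3) × 3.377 = 2.251 mol
V(SO2) = nRT/P = 2.251 × 8.314 × 852.15 / 912 = 17.49 L

17.5 L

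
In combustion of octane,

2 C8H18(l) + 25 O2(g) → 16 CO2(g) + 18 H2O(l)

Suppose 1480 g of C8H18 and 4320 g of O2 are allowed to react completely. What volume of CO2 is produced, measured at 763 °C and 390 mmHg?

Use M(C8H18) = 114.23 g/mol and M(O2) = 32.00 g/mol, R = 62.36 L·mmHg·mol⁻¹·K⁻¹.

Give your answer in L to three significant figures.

14300 L

n(C8H18) = 1480 / 114.23 = 12.96 mol
n(O2) = 4320 / 32.00 = 135.0 mol
For 12.96 mol C8H18, stoichiometry requires (25/2) × 12.96 = 162.0 mol O2; 135.0 mol is available, so O2 is limiting.
n(CO2) = (16/25) × 135.0 = 86.40 mol
V(CO2) = nRT/P = 86.40 × 62.36 × 1036.15 / 390 = 14310 L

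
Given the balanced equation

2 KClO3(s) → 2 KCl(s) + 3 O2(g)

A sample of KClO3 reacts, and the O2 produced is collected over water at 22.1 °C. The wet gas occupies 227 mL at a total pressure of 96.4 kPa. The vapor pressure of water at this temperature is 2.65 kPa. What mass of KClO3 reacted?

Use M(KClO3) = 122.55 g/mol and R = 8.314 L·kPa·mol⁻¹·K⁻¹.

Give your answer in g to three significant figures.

0.708 g

P(O2) = 96.4 − 2.65 = 93.75 kPa
n(O2) = PV/RT = (93.75 × 0.2270) / (8.314 × 295.25) = 0.008670 mol
n(KClO3) = (2/3) × 0.008670 = 0.005780 mol
m(KClO3) = 0.005780 × 122.55 = 0.7083 g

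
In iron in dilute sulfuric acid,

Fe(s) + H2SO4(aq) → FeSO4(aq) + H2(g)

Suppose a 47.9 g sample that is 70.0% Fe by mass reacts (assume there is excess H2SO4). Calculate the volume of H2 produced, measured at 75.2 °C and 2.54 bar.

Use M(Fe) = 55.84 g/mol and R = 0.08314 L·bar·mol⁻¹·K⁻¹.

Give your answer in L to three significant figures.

6.85 L

mass of Fe = 47.9 × 70.0/100 = 33.53 g
n(Fe) = 33.53 / 55.84 = 0.6005 mol
n(H2) = (1/1) × 0.6005 = 0.6005 mol
V = nRT/P = 0.6005 × 0.08314 × 348.35 / 2.54 = 6.847 L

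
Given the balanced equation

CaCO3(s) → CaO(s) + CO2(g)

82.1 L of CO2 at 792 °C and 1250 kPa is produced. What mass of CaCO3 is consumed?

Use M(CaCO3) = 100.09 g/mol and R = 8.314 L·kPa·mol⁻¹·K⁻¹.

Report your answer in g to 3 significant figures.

n(CO2) = PV/RT = (1250 × 82.1) / (8.314 × 1065.15) = 11.59 mol
n(CaCO3) = (1/1) × 11.59 = 11.59 mol
m(CaCO3) = 11.59 × 100.09 = 1160 g

1160 g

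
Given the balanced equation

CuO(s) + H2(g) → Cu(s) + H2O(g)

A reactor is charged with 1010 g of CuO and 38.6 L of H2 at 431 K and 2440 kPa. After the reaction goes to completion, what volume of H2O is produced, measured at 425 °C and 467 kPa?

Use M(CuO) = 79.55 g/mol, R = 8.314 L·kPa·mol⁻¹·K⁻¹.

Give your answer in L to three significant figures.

158 L

n(CuO) = 1010 / 79.55 = 12.70 mol
n(H2) = PV/RT = (2440 × 38.6) / (8.314 × 431) = 26.28 mol
For 12.70 mol CuO, stoichiometry requires (1/1) × 12.70 = 12.70 mol H2; 26.28 mol is available, so CuO is limiting.
n(H2O) = (1/1) × 12.70 = 12.70 mol
V(H2O) = nRT/P = 12.70 × 8.314 × 698.15 / 467 = 157.9 L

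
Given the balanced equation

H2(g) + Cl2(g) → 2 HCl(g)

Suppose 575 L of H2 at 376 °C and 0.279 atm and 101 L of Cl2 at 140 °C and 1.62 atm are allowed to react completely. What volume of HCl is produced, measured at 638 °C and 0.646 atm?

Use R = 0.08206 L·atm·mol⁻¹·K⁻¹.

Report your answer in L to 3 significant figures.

n(H2) = PV/RT = (0.279 × 575) / (0.08206 × 649.15) = 3.012 mol
n(Cl2) = PV/RT = (1.62 × 101) / (0.08206 × 413.15) = 4.826 mol
For 3.012 mol H2, stoichiometry requires (1/1) × 3.012 = 3.012 mol Cl2; 4.826 mol is available, so H2 is limiting.
n(HCl) = (2/1) × 3.012 = 6.024 mol
V(HCl) = nRT/P = 6.024 × 0.08206 × 911.15 / 0.646 = 697.2 L

697 L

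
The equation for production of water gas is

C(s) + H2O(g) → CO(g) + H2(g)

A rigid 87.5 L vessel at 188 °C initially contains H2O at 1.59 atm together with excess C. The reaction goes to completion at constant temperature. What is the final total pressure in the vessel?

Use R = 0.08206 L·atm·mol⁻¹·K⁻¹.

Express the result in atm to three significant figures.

At constant T and V, P ∝ n(gas): 1 mol gas → 2 mol gas.
P_final = (2/1) × 1.59 = 3.180 atm

3.18 atm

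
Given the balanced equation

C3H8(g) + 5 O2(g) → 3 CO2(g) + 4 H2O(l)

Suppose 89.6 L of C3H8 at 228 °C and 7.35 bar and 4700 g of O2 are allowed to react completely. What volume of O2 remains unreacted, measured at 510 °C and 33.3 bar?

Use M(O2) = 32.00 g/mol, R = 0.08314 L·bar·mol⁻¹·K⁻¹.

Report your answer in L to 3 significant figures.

n(C3H8) = PV/RT = (7.35 × 89.6) / (0.08314 × 501.15) = 15.81 mol
n(O2) = 4700 / 32.00 = 146.9 mol
For 15.81 mol C3H8, stoichiometry requires (5/1) × 15.81 = 79.05 mol O2; 146.9 mol is available, so C3H8 is limiting.
n(O2) consumed = (5/1) × 15.81 = 79.05 mol; remaining = 146.9 − 79.05 = 67.85 mol
V(O2) = nRT/P = 67.85 × 0.08314 × 783.15 / 33.3 = 132.7 L

133 L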